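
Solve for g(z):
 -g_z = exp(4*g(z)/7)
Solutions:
 g(z) = 7*log(-(1/(C1 + 4*z))^(1/4)) + 7*log(7)/4
 g(z) = 7*log(1/(C1 + 4*z))/4 + 7*log(7)/4
 g(z) = 7*log(-I*(1/(C1 + 4*z))^(1/4)) + 7*log(7)/4
 g(z) = 7*log(I*(1/(C1 + 4*z))^(1/4)) + 7*log(7)/4


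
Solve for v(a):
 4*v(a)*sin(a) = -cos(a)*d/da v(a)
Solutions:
 v(a) = C1*cos(a)^4


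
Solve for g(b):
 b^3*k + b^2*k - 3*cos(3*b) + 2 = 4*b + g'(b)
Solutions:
 g(b) = C1 + b^4*k/4 + b^3*k/3 - 2*b^2 + 2*b - sin(3*b)


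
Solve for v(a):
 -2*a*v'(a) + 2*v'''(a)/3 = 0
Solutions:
 v(a) = C1 + Integral(C2*airyai(3^(1/3)*a) + C3*airybi(3^(1/3)*a), a)


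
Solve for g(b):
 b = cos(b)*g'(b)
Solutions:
 g(b) = C1 + Integral(b/cos(b), b)


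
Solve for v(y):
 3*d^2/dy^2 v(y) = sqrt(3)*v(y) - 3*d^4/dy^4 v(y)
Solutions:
 v(y) = C1*exp(-sqrt(6)*y*sqrt(-3 + sqrt(3)*sqrt(3 + 4*sqrt(3)))/6) + C2*exp(sqrt(6)*y*sqrt(-3 + sqrt(3)*sqrt(3 + 4*sqrt(3)))/6) + C3*sin(sqrt(6)*y*sqrt(3 + sqrt(3)*sqrt(3 + 4*sqrt(3)))/6) + C4*cosh(sqrt(6)*y*sqrt(-sqrt(3)*sqrt(3 + 4*sqrt(3)) - 3)/6)


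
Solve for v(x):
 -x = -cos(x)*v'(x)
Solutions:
 v(x) = C1 + Integral(x/cos(x), x)


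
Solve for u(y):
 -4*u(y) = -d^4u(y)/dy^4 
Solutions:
 u(y) = C1*exp(-sqrt(2)*y) + C2*exp(sqrt(2)*y) + C3*sin(sqrt(2)*y) + C4*cos(sqrt(2)*y)


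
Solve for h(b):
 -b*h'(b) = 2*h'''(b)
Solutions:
 h(b) = C1 + Integral(C2*airyai(-2^(2/3)*b/2) + C3*airybi(-2^(2/3)*b/2), b)


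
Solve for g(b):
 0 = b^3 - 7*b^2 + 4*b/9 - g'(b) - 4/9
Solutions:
 g(b) = C1 + b^4/4 - 7*b^3/3 + 2*b^2/9 - 4*b/9


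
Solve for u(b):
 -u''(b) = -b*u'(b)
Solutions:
 u(b) = C1 + C2*erfi(sqrt(2)*b/2)


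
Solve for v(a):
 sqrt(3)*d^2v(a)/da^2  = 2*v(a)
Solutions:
 v(a) = C1*exp(-sqrt(2)*3^(3/4)*a/3) + C2*exp(sqrt(2)*3^(3/4)*a/3)


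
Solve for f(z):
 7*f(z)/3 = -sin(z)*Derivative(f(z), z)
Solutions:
 f(z) = C1*(cos(z) + 1)^(7/6)/(cos(z) - 1)^(7/6)


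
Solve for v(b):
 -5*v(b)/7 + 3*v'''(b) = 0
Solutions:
 v(b) = C3*exp(21^(2/3)*5^(1/3)*b/21) + (C1*sin(3^(1/6)*5^(1/3)*7^(2/3)*b/14) + C2*cos(3^(1/6)*5^(1/3)*7^(2/3)*b/14))*exp(-21^(2/3)*5^(1/3)*b/42)


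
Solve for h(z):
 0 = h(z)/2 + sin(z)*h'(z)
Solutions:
 h(z) = C1*(cos(z) + 1)^(1/4)/(cos(z) - 1)^(1/4)


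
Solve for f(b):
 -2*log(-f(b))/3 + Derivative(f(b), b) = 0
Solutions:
 -li(-f(b)) = C1 + 2*b/3


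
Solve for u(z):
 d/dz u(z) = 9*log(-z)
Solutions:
 u(z) = C1 + 9*z*log(-z) - 9*z


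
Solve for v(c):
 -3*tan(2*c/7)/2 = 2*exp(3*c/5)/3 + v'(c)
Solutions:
 v(c) = C1 - 10*exp(3*c/5)/9 + 21*log(cos(2*c/7))/4


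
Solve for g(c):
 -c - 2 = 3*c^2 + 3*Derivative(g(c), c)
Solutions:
 g(c) = C1 - c^3/3 - c^2/6 - 2*c/3


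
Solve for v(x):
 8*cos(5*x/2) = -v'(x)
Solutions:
 v(x) = C1 - 16*sin(5*x/2)/5


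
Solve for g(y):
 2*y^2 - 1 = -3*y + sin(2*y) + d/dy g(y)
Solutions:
 g(y) = C1 + 2*y^3/3 + 3*y^2/2 - y + cos(2*y)/2


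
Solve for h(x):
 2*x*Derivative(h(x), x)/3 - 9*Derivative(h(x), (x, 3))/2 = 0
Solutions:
 h(x) = C1 + Integral(C2*airyai(2^(2/3)*x/3) + C3*airybi(2^(2/3)*x/3), x)


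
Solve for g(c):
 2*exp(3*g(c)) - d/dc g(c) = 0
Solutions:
 g(c) = log(-1/(C1 + 6*c))/3
 g(c) = log((-1/(C1 + 2*c))^(1/3)*(-3^(2/3) - 3*3^(1/6)*I)/6)
 g(c) = log((-1/(C1 + 2*c))^(1/3)*(-3^(2/3) + 3*3^(1/6)*I)/6)


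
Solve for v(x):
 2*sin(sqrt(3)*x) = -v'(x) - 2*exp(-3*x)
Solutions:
 v(x) = C1 + 2*sqrt(3)*cos(sqrt(3)*x)/3 + 2*exp(-3*x)/3


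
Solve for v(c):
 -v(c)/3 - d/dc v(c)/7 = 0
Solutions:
 v(c) = C1*exp(-7*c/3)


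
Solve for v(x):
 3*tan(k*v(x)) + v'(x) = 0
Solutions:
 v(x) = Piecewise((-asin(exp(C1*k - 3*k*x))/k + pi/k, Ne(k, 0)), (nan, True))
 v(x) = Piecewise((asin(exp(C1*k - 3*k*x))/k, Ne(k, 0)), (nan, True))


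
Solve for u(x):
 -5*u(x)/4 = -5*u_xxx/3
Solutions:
 u(x) = C3*exp(6^(1/3)*x/2) + (C1*sin(2^(1/3)*3^(5/6)*x/4) + C2*cos(2^(1/3)*3^(5/6)*x/4))*exp(-6^(1/3)*x/4)


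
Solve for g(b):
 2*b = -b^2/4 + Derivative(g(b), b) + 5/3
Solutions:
 g(b) = C1 + b^3/12 + b^2 - 5*b/3


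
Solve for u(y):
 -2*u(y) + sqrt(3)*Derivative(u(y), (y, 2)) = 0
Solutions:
 u(y) = C1*exp(-sqrt(2)*3^(3/4)*y/3) + C2*exp(sqrt(2)*3^(3/4)*y/3)


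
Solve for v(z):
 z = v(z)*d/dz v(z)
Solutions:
 v(z) = -sqrt(C1 + z^2)
 v(z) = sqrt(C1 + z^2)


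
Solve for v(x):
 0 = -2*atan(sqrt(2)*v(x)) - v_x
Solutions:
 Integral(1/atan(sqrt(2)*_y), (_y, v(x))) = C1 - 2*x


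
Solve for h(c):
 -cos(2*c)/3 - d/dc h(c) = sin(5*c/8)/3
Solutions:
 h(c) = C1 - sin(2*c)/6 + 8*cos(5*c/8)/15


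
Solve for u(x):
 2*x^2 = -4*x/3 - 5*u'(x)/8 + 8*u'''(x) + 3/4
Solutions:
 u(x) = C1 + C2*exp(-sqrt(5)*x/8) + C3*exp(sqrt(5)*x/8) - 16*x^3/15 - 16*x^2/15 - 2018*x/25


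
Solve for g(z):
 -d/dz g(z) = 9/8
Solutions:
 g(z) = C1 - 9*z/8


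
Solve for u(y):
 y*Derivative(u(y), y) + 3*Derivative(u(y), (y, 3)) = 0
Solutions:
 u(y) = C1 + Integral(C2*airyai(-3^(2/3)*y/3) + C3*airybi(-3^(2/3)*y/3), y)


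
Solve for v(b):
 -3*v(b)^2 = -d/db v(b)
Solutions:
 v(b) = -1/(C1 + 3*b)


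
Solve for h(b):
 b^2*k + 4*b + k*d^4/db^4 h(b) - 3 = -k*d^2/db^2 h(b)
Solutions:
 h(b) = C1 + C2*b + C3*exp(-I*b) + C4*exp(I*b) - b^4/12 - 2*b^3/(3*k) + b^2*(1 + 3/(2*k))


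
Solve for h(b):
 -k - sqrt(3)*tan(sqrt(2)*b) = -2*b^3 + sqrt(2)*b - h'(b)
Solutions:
 h(b) = C1 - b^4/2 + sqrt(2)*b^2/2 + b*k - sqrt(6)*log(cos(sqrt(2)*b))/2


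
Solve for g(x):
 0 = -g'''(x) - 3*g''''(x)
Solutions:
 g(x) = C1 + C2*x + C3*x^2 + C4*exp(-x/3)


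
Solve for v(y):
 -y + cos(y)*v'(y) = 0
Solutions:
 v(y) = C1 + Integral(y/cos(y), y)


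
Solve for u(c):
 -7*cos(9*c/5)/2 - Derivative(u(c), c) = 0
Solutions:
 u(c) = C1 - 35*sin(9*c/5)/18


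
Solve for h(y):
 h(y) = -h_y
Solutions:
 h(y) = C1*exp(-y)


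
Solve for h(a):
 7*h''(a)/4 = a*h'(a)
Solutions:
 h(a) = C1 + C2*erfi(sqrt(14)*a/7)


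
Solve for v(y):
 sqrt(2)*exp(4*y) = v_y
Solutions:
 v(y) = C1 + sqrt(2)*exp(4*y)/4


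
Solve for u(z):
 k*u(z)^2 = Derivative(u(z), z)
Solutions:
 u(z) = -1/(C1 + k*z)


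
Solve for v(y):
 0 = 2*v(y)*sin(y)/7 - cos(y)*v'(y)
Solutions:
 v(y) = C1/cos(y)^(2/7)


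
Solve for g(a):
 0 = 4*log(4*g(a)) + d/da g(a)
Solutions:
 Integral(1/(log(_y) + 2*log(2)), (_y, g(a)))/4 = C1 - a


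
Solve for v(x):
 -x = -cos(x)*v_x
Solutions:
 v(x) = C1 + Integral(x/cos(x), x)


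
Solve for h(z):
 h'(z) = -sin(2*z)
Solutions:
 h(z) = C1 + cos(2*z)/2


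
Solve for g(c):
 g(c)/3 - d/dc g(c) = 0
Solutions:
 g(c) = C1*exp(c/3)


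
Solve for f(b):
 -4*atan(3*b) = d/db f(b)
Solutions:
 f(b) = C1 - 4*b*atan(3*b) + 2*log(9*b^2 + 1)/3


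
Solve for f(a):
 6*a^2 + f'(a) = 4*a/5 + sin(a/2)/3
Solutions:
 f(a) = C1 - 2*a^3 + 2*a^2/5 - 2*cos(a/2)/3


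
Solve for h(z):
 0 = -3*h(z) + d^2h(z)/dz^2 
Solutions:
 h(z) = C1*exp(-sqrt(3)*z) + C2*exp(sqrt(3)*z)


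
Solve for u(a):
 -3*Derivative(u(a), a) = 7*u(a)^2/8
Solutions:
 u(a) = 24/(C1 + 7*a)


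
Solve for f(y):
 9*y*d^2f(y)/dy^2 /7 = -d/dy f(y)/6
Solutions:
 f(y) = C1 + C2*y^(47/54)


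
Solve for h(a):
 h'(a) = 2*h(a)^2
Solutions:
 h(a) = -1/(C1 + 2*a)


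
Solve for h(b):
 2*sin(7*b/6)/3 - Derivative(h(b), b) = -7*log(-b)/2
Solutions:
 h(b) = C1 + 7*b*log(-b)/2 - 7*b/2 - 4*cos(7*b/6)/7


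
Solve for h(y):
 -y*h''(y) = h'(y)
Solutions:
 h(y) = C1 + C2*log(y)


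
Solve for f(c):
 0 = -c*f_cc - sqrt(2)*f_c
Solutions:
 f(c) = C1 + C2*c^(1 - sqrt(2))


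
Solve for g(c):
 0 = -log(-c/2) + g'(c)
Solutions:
 g(c) = C1 + c*log(-c) + c*(-1 - log(2))


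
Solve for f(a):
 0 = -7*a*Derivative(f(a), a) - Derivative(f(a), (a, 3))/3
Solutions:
 f(a) = C1 + Integral(C2*airyai(-21^(1/3)*a) + C3*airybi(-21^(1/3)*a), a)


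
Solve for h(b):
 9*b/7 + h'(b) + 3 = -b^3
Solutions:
 h(b) = C1 - b^4/4 - 9*b^2/14 - 3*b


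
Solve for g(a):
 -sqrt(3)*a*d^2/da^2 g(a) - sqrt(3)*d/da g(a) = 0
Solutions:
 g(a) = C1 + C2*log(a)


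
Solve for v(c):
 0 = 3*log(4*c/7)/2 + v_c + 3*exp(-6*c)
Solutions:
 v(c) = C1 - 3*c*log(c)/2 + c*(-3*log(2) + 3/2 + 3*log(7)/2) + exp(-6*c)/2


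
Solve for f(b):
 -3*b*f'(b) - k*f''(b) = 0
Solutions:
 f(b) = C1 + C2*sqrt(k)*erf(sqrt(6)*b*sqrt(1/k)/2)


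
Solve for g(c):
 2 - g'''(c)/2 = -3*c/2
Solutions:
 g(c) = C1 + C2*c + C3*c^2 + c^4/8 + 2*c^3/3


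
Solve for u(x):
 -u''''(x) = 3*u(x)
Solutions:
 u(x) = (C1*sin(sqrt(2)*3^(1/4)*x/2) + C2*cos(sqrt(2)*3^(1/4)*x/2))*exp(-sqrt(2)*3^(1/4)*x/2) + (C3*sin(sqrt(2)*3^(1/4)*x/2) + C4*cos(sqrt(2)*3^(1/4)*x/2))*exp(sqrt(2)*3^(1/4)*x/2)


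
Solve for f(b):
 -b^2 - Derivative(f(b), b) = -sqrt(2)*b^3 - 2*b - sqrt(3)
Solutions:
 f(b) = C1 + sqrt(2)*b^4/4 - b^3/3 + b^2 + sqrt(3)*b


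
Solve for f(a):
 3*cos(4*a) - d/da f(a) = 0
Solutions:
 f(a) = C1 + 3*sin(4*a)/4


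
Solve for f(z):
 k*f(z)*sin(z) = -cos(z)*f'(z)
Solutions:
 f(z) = C1*exp(k*log(cos(z)))


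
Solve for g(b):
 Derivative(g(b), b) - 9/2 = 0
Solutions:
 g(b) = C1 + 9*b/2


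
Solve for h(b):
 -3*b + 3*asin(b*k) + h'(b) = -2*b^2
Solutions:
 h(b) = C1 - 2*b^3/3 + 3*b^2/2 - 3*Piecewise((b*asin(b*k) + sqrt(-b^2*k^2 + 1)/k, Ne(k, 0)), (0, True))


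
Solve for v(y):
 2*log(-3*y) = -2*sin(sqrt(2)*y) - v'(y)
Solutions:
 v(y) = C1 - 2*y*log(-y) - 2*y*log(3) + 2*y + sqrt(2)*cos(sqrt(2)*y)


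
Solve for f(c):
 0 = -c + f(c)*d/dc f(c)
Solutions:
 f(c) = -sqrt(C1 + c^2)
 f(c) = sqrt(C1 + c^2)


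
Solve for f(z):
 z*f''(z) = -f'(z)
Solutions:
 f(z) = C1 + C2*log(z)


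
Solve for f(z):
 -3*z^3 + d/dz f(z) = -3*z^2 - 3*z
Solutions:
 f(z) = C1 + 3*z^4/4 - z^3 - 3*z^2/2


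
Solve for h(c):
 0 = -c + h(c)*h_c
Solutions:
 h(c) = -sqrt(C1 + c^2)
 h(c) = sqrt(C1 + c^2)


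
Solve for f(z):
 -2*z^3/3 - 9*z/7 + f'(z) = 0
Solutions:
 f(z) = C1 + z^4/6 + 9*z^2/14


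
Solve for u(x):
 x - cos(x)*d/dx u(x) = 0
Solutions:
 u(x) = C1 + Integral(x/cos(x), x)


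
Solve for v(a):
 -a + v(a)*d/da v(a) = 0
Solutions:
 v(a) = -sqrt(C1 + a^2)
 v(a) = sqrt(C1 + a^2)


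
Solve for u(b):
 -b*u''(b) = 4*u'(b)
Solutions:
 u(b) = C1 + C2/b^3


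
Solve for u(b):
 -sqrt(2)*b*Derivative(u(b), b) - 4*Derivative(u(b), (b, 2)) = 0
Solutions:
 u(b) = C1 + C2*erf(2^(3/4)*b/4)


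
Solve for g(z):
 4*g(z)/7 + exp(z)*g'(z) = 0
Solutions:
 g(z) = C1*exp(4*exp(-z)/7)


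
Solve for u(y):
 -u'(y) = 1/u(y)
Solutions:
 u(y) = -sqrt(C1 - 2*y)
 u(y) = sqrt(C1 - 2*y)


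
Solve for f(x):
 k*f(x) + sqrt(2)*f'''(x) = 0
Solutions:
 f(x) = C1*exp(2^(5/6)*x*(-k)^(1/3)/2) + C2*exp(2^(5/6)*x*(-k)^(1/3)*(-1 + sqrt(3)*I)/4) + C3*exp(-2^(5/6)*x*(-k)^(1/3)*(1 + sqrt(3)*I)/4)


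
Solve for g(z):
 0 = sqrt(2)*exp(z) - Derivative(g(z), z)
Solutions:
 g(z) = C1 + sqrt(2)*exp(z)


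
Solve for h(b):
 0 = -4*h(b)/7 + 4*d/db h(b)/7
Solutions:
 h(b) = C1*exp(b)


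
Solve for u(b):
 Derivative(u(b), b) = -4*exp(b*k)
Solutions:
 u(b) = C1 - 4*exp(b*k)/k


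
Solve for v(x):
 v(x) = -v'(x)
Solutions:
 v(x) = C1*exp(-x)


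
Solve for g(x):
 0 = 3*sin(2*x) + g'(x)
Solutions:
 g(x) = C1 + 3*cos(2*x)/2


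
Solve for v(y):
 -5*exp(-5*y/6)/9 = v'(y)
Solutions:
 v(y) = C1 + 2*exp(-5*y/6)/3


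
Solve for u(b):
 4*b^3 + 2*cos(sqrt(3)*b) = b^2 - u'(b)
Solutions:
 u(b) = C1 - b^4 + b^3/3 - 2*sqrt(3)*sin(sqrt(3)*b)/3


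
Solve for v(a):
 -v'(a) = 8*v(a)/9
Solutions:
 v(a) = C1*exp(-8*a/9)


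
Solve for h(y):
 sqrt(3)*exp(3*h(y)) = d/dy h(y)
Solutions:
 h(y) = log(-1/(C1 + 3*sqrt(3)*y))/3
 h(y) = log((-1/(C1 + sqrt(3)*y))^(1/3)*(-3^(2/3) - 3*3^(1/6)*I)/6)
 h(y) = log((-1/(C1 + sqrt(3)*y))^(1/3)*(-3^(2/3) + 3*3^(1/6)*I)/6)


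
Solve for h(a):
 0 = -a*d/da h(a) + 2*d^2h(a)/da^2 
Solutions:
 h(a) = C1 + C2*erfi(a/2)


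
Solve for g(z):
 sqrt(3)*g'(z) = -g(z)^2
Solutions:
 g(z) = 3/(C1 + sqrt(3)*z)


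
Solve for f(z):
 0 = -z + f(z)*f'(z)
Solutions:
 f(z) = -sqrt(C1 + z^2)
 f(z) = sqrt(C1 + z^2)


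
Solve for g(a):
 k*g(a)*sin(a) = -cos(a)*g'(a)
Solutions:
 g(a) = C1*exp(k*log(cos(a)))


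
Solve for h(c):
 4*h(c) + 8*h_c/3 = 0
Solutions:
 h(c) = C1*exp(-3*c/2)


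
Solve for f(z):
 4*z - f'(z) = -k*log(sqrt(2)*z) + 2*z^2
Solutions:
 f(z) = C1 + k*z*log(z) - k*z + k*z*log(2)/2 - 2*z^3/3 + 2*z^2


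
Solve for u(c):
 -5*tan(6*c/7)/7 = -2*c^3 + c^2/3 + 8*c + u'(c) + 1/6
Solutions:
 u(c) = C1 + c^4/2 - c^3/9 - 4*c^2 - c/6 + 5*log(cos(6*c/7))/6


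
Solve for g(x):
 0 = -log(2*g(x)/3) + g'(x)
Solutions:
 -Integral(1/(log(_y) - log(3) + log(2)), (_y, g(x))) = C1 - x


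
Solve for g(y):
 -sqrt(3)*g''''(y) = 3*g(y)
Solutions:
 g(y) = (C1*sin(sqrt(2)*3^(1/8)*y/2) + C2*cos(sqrt(2)*3^(1/8)*y/2))*exp(-sqrt(2)*3^(1/8)*y/2) + (C3*sin(sqrt(2)*3^(1/8)*y/2) + C4*cos(sqrt(2)*3^(1/8)*y/2))*exp(sqrt(2)*3^(1/8)*y/2)


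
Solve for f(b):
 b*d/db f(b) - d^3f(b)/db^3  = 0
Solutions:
 f(b) = C1 + Integral(C2*airyai(b) + C3*airybi(b), b)


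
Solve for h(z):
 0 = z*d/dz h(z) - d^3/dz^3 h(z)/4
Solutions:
 h(z) = C1 + Integral(C2*airyai(2^(2/3)*z) + C3*airybi(2^(2/3)*z), z)


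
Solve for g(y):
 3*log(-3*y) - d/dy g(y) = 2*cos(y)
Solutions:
 g(y) = C1 + 3*y*log(-y) - 3*y + 3*y*log(3) - 2*sin(y)


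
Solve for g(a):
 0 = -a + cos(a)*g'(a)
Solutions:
 g(a) = C1 + Integral(a/cos(a), a)


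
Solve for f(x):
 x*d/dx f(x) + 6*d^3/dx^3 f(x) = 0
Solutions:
 f(x) = C1 + Integral(C2*airyai(-6^(2/3)*x/6) + C3*airybi(-6^(2/3)*x/6), x)


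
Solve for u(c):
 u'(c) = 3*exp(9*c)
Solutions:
 u(c) = C1 + exp(9*c)/3


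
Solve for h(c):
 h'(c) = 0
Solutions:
 h(c) = C1


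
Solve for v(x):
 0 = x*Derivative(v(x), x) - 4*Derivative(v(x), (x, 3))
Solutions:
 v(x) = C1 + Integral(C2*airyai(2^(1/3)*x/2) + C3*airybi(2^(1/3)*x/2), x)


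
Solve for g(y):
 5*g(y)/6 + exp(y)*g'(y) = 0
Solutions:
 g(y) = C1*exp(5*exp(-y)/6)


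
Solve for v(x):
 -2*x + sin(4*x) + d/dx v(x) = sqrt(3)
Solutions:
 v(x) = C1 + x^2 + sqrt(3)*x + cos(4*x)/4


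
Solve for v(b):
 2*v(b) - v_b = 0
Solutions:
 v(b) = C1*exp(2*b)


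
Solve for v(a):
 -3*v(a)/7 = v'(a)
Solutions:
 v(a) = C1*exp(-3*a/7)


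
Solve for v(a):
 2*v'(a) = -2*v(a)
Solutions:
 v(a) = C1*exp(-a)


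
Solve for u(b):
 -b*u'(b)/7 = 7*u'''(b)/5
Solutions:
 u(b) = C1 + Integral(C2*airyai(-35^(1/3)*b/7) + C3*airybi(-35^(1/3)*b/7), b)


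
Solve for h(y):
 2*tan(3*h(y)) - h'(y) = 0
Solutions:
 h(y) = -asin(C1*exp(6*y))/3 + pi/3
 h(y) = asin(C1*exp(6*y))/3


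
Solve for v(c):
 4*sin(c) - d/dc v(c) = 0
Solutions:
 v(c) = C1 - 4*cos(c)


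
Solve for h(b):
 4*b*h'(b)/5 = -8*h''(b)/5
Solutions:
 h(b) = C1 + C2*erf(b/2)


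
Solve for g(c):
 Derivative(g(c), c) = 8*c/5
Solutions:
 g(c) = C1 + 4*c^2/5


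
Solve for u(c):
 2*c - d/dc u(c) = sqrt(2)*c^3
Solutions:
 u(c) = C1 - sqrt(2)*c^4/4 + c^2


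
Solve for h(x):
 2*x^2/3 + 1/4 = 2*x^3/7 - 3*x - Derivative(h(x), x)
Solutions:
 h(x) = C1 + x^4/14 - 2*x^3/9 - 3*x^2/2 - x/4


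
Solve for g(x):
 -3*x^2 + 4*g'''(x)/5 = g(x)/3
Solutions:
 g(x) = C3*exp(90^(1/3)*x/6) - 9*x^2 + (C1*sin(10^(1/3)*3^(1/6)*x/4) + C2*cos(10^(1/3)*3^(1/6)*x/4))*exp(-90^(1/3)*x/12)


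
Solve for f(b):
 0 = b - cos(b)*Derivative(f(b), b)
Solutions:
 f(b) = C1 + Integral(b/cos(b), b)


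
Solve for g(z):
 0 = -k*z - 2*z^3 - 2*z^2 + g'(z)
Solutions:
 g(z) = C1 + k*z^2/2 + z^4/2 + 2*z^3/3


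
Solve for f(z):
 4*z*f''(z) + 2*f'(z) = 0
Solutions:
 f(z) = C1 + C2*sqrt(z)


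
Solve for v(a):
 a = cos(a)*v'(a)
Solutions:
 v(a) = C1 + Integral(a/cos(a), a)


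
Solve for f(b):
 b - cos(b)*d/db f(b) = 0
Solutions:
 f(b) = C1 + Integral(b/cos(b), b)


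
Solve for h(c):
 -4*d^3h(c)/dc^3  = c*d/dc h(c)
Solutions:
 h(c) = C1 + Integral(C2*airyai(-2^(1/3)*c/2) + C3*airybi(-2^(1/3)*c/2), c)


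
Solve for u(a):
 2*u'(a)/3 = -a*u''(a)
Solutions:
 u(a) = C1 + C2*a^(1/3)


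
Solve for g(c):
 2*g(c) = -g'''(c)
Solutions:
 g(c) = C3*exp(-2^(1/3)*c) + (C1*sin(2^(1/3)*sqrt(3)*c/2) + C2*cos(2^(1/3)*sqrt(3)*c/2))*exp(2^(1/3)*c/2)


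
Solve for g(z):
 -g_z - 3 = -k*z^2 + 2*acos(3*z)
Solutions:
 g(z) = C1 + k*z^3/3 - 2*z*acos(3*z) - 3*z + 2*sqrt(1 - 9*z^2)/3


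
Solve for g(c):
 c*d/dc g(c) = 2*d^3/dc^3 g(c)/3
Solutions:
 g(c) = C1 + Integral(C2*airyai(2^(2/3)*3^(1/3)*c/2) + C3*airybi(2^(2/3)*3^(1/3)*c/2), c)


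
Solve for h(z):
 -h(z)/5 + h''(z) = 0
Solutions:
 h(z) = C1*exp(-sqrt(5)*z/5) + C2*exp(sqrt(5)*z/5)


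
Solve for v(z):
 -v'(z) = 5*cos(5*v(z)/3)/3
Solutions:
 5*z/3 - 3*log(sin(5*v(z)/3) - 1)/10 + 3*log(sin(5*v(z)/3) + 1)/10 = C1


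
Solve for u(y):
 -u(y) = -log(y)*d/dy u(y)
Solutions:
 u(y) = C1*exp(li(y))


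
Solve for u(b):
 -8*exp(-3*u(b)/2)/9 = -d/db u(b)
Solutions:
 u(b) = 2*log(C1 + 4*b/3)/3
 u(b) = 2*log((-6^(2/3) - 3*2^(2/3)*3^(1/6)*I)*(C1 + 8*b)^(1/3)/12)
 u(b) = 2*log((-6^(2/3) + 3*2^(2/3)*3^(1/6)*I)*(C1 + 8*b)^(1/3)/12)


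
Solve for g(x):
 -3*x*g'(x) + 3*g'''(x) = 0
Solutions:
 g(x) = C1 + Integral(C2*airyai(x) + C3*airybi(x), x)


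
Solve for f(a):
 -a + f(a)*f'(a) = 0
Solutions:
 f(a) = -sqrt(C1 + a^2)
 f(a) = sqrt(C1 + a^2)


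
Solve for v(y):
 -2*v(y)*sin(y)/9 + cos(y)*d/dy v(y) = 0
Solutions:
 v(y) = C1/cos(y)^(2/9)


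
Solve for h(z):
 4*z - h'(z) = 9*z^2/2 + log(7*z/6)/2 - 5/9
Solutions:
 h(z) = C1 - 3*z^3/2 + 2*z^2 - z*log(z)/2 + z*log(sqrt(42)/7) + 19*z/18


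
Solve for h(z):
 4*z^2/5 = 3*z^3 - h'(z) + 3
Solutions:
 h(z) = C1 + 3*z^4/4 - 4*z^3/15 + 3*z


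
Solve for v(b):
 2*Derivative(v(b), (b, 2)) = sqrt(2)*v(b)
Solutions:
 v(b) = C1*exp(-2^(3/4)*b/2) + C2*exp(2^(3/4)*b/2)


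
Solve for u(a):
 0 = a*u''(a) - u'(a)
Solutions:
 u(a) = C1 + C2*a^2


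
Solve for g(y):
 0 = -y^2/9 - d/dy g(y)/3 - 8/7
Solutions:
 g(y) = C1 - y^3/9 - 24*y/7


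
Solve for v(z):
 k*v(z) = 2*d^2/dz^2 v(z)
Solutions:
 v(z) = C1*exp(-sqrt(2)*sqrt(k)*z/2) + C2*exp(sqrt(2)*sqrt(k)*z/2)


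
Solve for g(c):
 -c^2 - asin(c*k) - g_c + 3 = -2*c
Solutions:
 g(c) = C1 - c^3/3 + c^2 + 3*c - Piecewise((c*asin(c*k) + sqrt(-c^2*k^2 + 1)/k, Ne(k, 0)), (0, True))


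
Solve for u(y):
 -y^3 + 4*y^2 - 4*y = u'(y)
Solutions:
 u(y) = C1 - y^4/4 + 4*y^3/3 - 2*y^2


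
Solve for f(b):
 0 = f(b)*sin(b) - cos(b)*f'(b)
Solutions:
 f(b) = C1/cos(b)


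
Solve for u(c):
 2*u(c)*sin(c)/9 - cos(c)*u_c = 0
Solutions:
 u(c) = C1/cos(c)^(2/9)


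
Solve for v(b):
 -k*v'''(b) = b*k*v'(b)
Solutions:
 v(b) = C1 + Integral(C2*airyai(-b) + C3*airybi(-b), b)


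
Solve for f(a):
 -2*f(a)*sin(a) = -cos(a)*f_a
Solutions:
 f(a) = C1/cos(a)^2


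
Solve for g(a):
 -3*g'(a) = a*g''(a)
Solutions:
 g(a) = C1 + C2/a^2


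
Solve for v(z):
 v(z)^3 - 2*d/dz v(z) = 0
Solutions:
 v(z) = -sqrt(-1/(C1 + z))
 v(z) = sqrt(-1/(C1 + z))


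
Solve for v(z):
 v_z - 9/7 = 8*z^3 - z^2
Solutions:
 v(z) = C1 + 2*z^4 - z^3/3 + 9*z/7


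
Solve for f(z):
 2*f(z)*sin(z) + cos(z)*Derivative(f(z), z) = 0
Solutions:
 f(z) = C1*cos(z)^2


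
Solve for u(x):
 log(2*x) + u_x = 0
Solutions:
 u(x) = C1 - x*log(x) - x*log(2) + x


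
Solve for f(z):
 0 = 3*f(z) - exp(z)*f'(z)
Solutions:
 f(z) = C1*exp(-3*exp(-z))


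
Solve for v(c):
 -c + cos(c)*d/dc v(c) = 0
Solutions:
 v(c) = C1 + Integral(c/cos(c), c)


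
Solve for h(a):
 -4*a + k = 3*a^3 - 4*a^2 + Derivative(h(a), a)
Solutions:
 h(a) = C1 - 3*a^4/4 + 4*a^3/3 - 2*a^2 + a*k


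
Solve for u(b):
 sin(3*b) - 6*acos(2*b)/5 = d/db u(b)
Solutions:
 u(b) = C1 - 6*b*acos(2*b)/5 + 3*sqrt(1 - 4*b^2)/5 - cos(3*b)/3


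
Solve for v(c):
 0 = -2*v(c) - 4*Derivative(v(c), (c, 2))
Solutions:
 v(c) = C1*sin(sqrt(2)*c/2) + C2*cos(sqrt(2)*c/2)


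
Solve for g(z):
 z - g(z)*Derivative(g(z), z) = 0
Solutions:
 g(z) = -sqrt(C1 + z^2)
 g(z) = sqrt(C1 + z^2)


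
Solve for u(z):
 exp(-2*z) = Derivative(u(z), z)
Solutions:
 u(z) = C1 - exp(-2*z)/2


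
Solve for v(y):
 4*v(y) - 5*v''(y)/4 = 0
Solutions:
 v(y) = C1*exp(-4*sqrt(5)*y/5) + C2*exp(4*sqrt(5)*y/5)


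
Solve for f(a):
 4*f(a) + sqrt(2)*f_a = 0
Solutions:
 f(a) = C1*exp(-2*sqrt(2)*a)


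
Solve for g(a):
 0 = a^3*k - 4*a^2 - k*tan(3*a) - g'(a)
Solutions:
 g(a) = C1 + a^4*k/4 - 4*a^3/3 + k*log(cos(3*a))/3


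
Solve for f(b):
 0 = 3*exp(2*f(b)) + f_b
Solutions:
 f(b) = log(-sqrt(-1/(C1 - 3*b))) - log(2)/2
 f(b) = log(-1/(C1 - 3*b))/2 - log(2)/2


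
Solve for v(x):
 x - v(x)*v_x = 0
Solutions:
 v(x) = -sqrt(C1 + x^2)
 v(x) = sqrt(C1 + x^2)


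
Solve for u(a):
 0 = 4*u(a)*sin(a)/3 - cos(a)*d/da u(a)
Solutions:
 u(a) = C1/cos(a)^(4/3)


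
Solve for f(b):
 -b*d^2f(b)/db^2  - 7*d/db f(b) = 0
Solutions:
 f(b) = C1 + C2/b^6


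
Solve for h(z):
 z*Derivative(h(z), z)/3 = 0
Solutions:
 h(z) = C1


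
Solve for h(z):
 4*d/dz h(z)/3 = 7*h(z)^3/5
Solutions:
 h(z) = -sqrt(10)*sqrt(-1/(C1 + 21*z))
 h(z) = sqrt(10)*sqrt(-1/(C1 + 21*z))


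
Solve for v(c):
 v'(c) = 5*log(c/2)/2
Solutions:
 v(c) = C1 + 5*c*log(c)/2 - 5*c/2 - 5*c*log(2)/2


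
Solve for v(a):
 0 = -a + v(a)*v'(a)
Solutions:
 v(a) = -sqrt(C1 + a^2)
 v(a) = sqrt(C1 + a^2)


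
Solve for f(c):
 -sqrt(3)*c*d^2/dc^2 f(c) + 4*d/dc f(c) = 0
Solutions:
 f(c) = C1 + C2*c^(1 + 4*sqrt(3)/3)


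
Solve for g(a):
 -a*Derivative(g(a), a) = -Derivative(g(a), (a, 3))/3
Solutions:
 g(a) = C1 + Integral(C2*airyai(3^(1/3)*a) + C3*airybi(3^(1/3)*a), a)


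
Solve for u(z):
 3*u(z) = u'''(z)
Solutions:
 u(z) = C3*exp(3^(1/3)*z) + (C1*sin(3^(5/6)*z/2) + C2*cos(3^(5/6)*z/2))*exp(-3^(1/3)*z/2)


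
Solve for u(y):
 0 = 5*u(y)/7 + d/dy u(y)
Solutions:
 u(y) = C1*exp(-5*y/7)


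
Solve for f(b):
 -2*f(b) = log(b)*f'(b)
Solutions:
 f(b) = C1*exp(-2*li(b))


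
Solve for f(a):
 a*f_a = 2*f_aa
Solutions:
 f(a) = C1 + C2*erfi(a/2)


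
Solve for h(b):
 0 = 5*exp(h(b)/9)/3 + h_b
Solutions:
 h(b) = 9*log(1/(C1 + 5*b)) + 27*log(3)


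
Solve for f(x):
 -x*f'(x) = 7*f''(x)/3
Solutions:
 f(x) = C1 + C2*erf(sqrt(42)*x/14)


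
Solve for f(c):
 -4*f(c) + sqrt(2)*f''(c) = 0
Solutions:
 f(c) = C1*exp(-2^(3/4)*c) + C2*exp(2^(3/4)*c)


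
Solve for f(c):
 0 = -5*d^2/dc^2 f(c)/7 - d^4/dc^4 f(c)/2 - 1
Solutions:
 f(c) = C1 + C2*c + C3*sin(sqrt(70)*c/7) + C4*cos(sqrt(70)*c/7) - 7*c^2/10


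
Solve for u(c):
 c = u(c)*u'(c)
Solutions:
 u(c) = -sqrt(C1 + c^2)
 u(c) = sqrt(C1 + c^2)


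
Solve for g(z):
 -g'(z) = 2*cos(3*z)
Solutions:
 g(z) = C1 - 2*sin(3*z)/3


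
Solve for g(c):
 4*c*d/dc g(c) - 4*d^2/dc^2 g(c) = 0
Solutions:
 g(c) = C1 + C2*erfi(sqrt(2)*c/2)


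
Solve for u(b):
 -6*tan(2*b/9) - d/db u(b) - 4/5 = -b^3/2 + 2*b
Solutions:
 u(b) = C1 + b^4/8 - b^2 - 4*b/5 + 27*log(cos(2*b/9))


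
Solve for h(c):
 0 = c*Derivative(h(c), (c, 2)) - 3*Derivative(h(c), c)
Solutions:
 h(c) = C1 + C2*c^4


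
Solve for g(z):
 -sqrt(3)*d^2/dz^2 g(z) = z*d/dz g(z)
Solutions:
 g(z) = C1 + C2*erf(sqrt(2)*3^(3/4)*z/6)


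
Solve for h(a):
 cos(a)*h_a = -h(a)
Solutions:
 h(a) = C1*sqrt(sin(a) - 1)/sqrt(sin(a) + 1)


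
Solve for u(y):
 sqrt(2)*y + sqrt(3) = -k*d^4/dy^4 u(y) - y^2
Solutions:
 u(y) = C1 + C2*y + C3*y^2 + C4*y^3 - y^6/(360*k) - sqrt(2)*y^5/(120*k) - sqrt(3)*y^4/(24*k)


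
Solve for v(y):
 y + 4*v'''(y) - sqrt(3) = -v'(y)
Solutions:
 v(y) = C1 + C2*sin(y/2) + C3*cos(y/2) - y^2/2 + sqrt(3)*y


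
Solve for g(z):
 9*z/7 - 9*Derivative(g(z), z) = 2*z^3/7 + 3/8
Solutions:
 g(z) = C1 - z^4/126 + z^2/14 - z/24


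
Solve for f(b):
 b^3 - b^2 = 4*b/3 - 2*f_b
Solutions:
 f(b) = C1 - b^4/8 + b^3/6 + b^2/3


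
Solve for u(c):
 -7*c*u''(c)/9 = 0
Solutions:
 u(c) = C1 + C2*c


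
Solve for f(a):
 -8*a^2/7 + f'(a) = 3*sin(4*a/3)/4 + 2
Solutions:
 f(a) = C1 + 8*a^3/21 + 2*a - 9*cos(4*a/3)/16


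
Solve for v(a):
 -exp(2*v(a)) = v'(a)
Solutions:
 v(a) = log(-sqrt(-1/(C1 - a))) - log(2)/2
 v(a) = log(-1/(C1 - a))/2 - log(2)/2


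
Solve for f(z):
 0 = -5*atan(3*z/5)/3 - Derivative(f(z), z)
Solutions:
 f(z) = C1 - 5*z*atan(3*z/5)/3 + 25*log(9*z^2 + 25)/18


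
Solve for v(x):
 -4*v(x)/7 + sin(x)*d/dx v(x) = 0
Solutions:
 v(x) = C1*(cos(x) - 1)^(2/7)/(cos(x) + 1)^(2/7)


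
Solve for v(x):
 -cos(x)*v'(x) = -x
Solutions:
 v(x) = C1 + Integral(x/cos(x), x)


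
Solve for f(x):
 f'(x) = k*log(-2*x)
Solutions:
 f(x) = C1 + k*x*log(-x) + k*x*(-1 + log(2))


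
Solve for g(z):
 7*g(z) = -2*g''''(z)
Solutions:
 g(z) = (C1*sin(14^(1/4)*z/2) + C2*cos(14^(1/4)*z/2))*exp(-14^(1/4)*z/2) + (C3*sin(14^(1/4)*z/2) + C4*cos(14^(1/4)*z/2))*exp(14^(1/4)*z/2)


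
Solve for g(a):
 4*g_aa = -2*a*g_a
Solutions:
 g(a) = C1 + C2*erf(a/2)


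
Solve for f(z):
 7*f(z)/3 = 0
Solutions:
 f(z) = 0


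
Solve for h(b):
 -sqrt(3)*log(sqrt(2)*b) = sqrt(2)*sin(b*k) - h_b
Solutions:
 h(b) = C1 + sqrt(3)*b*(log(b) - 1) + sqrt(3)*b*log(2)/2 + sqrt(2)*Piecewise((-cos(b*k)/k, Ne(k, 0)), (0, True))


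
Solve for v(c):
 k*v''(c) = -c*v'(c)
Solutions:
 v(c) = C1 + C2*sqrt(k)*erf(sqrt(2)*c*sqrt(1/k)/2)


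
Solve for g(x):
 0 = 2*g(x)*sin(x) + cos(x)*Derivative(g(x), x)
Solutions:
 g(x) = C1*cos(x)^2


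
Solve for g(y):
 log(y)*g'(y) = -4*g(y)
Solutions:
 g(y) = C1*exp(-4*li(y))


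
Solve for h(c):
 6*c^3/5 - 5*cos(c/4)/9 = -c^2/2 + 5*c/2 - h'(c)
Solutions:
 h(c) = C1 - 3*c^4/10 - c^3/6 + 5*c^2/4 + 20*sin(c/4)/9


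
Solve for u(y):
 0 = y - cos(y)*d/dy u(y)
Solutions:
 u(y) = C1 + Integral(y/cos(y), y)


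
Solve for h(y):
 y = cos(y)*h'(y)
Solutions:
 h(y) = C1 + Integral(y/cos(y), y)


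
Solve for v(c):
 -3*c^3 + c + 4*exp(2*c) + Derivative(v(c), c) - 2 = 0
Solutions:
 v(c) = C1 + 3*c^4/4 - c^2/2 + 2*c - 2*exp(2*c)


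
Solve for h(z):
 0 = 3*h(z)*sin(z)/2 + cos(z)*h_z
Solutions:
 h(z) = C1*cos(z)^(3/2)


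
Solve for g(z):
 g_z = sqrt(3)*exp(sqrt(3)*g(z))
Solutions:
 g(z) = sqrt(3)*(2*log(-1/(C1 + sqrt(3)*z)) - log(3))/6


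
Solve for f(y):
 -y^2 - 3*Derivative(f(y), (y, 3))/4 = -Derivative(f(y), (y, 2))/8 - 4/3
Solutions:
 f(y) = C1 + C2*y + C3*exp(y/6) + 2*y^4/3 + 16*y^3 + 848*y^2/3


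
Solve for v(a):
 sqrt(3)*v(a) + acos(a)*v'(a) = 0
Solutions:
 v(a) = C1*exp(-sqrt(3)*Integral(1/acos(a), a))


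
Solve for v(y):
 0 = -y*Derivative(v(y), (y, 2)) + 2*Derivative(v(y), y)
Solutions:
 v(y) = C1 + C2*y^3


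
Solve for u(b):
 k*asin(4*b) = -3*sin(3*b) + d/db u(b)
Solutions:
 u(b) = C1 + k*(b*asin(4*b) + sqrt(1 - 16*b^2)/4) - cos(3*b)


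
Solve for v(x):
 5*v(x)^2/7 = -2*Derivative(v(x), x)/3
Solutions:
 v(x) = 14/(C1 + 15*x)


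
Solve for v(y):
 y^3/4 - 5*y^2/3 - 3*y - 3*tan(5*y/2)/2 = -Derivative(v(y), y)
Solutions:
 v(y) = C1 - y^4/16 + 5*y^3/9 + 3*y^2/2 - 3*log(cos(5*y/2))/5


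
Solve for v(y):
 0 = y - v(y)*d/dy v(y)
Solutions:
 v(y) = -sqrt(C1 + y^2)
 v(y) = sqrt(C1 + y^2)


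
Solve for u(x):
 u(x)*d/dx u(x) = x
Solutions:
 u(x) = -sqrt(C1 + x^2)
 u(x) = sqrt(C1 + x^2)


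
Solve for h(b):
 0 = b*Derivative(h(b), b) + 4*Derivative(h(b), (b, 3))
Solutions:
 h(b) = C1 + Integral(C2*airyai(-2^(1/3)*b/2) + C3*airybi(-2^(1/3)*b/2), b)


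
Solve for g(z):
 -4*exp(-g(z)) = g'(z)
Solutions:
 g(z) = log(C1 - 4*z)


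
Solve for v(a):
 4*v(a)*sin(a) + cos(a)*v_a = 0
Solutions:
 v(a) = C1*cos(a)^4


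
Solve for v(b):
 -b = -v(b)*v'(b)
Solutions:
 v(b) = -sqrt(C1 + b^2)
 v(b) = sqrt(C1 + b^2)


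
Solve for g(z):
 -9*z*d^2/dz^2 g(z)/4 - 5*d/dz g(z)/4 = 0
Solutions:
 g(z) = C1 + C2*z^(4/9)


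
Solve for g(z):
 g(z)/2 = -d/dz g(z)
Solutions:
 g(z) = C1*exp(-z/2)


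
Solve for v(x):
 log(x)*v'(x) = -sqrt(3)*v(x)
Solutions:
 v(x) = C1*exp(-sqrt(3)*li(x))


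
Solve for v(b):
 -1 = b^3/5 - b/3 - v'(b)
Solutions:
 v(b) = C1 + b^4/20 - b^2/6 + b


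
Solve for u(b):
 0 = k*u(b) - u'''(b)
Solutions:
 u(b) = C1*exp(b*k^(1/3)) + C2*exp(b*k^(1/3)*(-1 + sqrt(3)*I)/2) + C3*exp(-b*k^(1/3)*(1 + sqrt(3)*I)/2)


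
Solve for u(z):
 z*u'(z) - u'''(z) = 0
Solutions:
 u(z) = C1 + Integral(C2*airyai(z) + C3*airybi(z), z)


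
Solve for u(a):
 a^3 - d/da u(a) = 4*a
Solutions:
 u(a) = C1 + a^4/4 - 2*a^2


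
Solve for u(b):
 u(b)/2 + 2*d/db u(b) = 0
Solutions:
 u(b) = C1*exp(-b/4)


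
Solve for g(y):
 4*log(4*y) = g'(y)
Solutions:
 g(y) = C1 + 4*y*log(y) - 4*y + y*log(256)


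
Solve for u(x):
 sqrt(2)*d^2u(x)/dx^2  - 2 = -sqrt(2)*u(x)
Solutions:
 u(x) = C1*sin(x) + C2*cos(x) + sqrt(2)


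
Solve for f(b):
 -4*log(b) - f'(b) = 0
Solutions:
 f(b) = C1 - 4*b*log(b) + 4*b


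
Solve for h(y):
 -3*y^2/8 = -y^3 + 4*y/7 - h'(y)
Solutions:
 h(y) = C1 - y^4/4 + y^3/8 + 2*y^2/7


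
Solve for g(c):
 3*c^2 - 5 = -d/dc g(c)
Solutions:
 g(c) = C1 - c^3 + 5*c


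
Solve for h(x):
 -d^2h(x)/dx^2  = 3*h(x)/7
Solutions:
 h(x) = C1*sin(sqrt(21)*x/7) + C2*cos(sqrt(21)*x/7)


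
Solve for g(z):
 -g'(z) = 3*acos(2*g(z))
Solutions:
 Integral(1/acos(2*_y), (_y, g(z))) = C1 - 3*z


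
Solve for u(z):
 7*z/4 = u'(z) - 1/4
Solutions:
 u(z) = C1 + 7*z^2/8 + z/4


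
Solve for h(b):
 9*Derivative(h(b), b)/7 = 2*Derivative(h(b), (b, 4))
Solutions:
 h(b) = C1 + C4*exp(42^(2/3)*b/14) + (C2*sin(3*14^(2/3)*3^(1/6)*b/28) + C3*cos(3*14^(2/3)*3^(1/6)*b/28))*exp(-42^(2/3)*b/28)


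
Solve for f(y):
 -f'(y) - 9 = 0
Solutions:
 f(y) = C1 - 9*y


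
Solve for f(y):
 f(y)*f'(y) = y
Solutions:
 f(y) = -sqrt(C1 + y^2)
 f(y) = sqrt(C1 + y^2)


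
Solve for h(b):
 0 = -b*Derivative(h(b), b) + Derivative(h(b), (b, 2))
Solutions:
 h(b) = C1 + C2*erfi(sqrt(2)*b/2)


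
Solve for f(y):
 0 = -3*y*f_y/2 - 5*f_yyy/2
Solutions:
 f(y) = C1 + Integral(C2*airyai(-3^(1/3)*5^(2/3)*y/5) + C3*airybi(-3^(1/3)*5^(2/3)*y/5), y)


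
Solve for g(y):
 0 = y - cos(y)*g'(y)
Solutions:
 g(y) = C1 + Integral(y/cos(y), y)


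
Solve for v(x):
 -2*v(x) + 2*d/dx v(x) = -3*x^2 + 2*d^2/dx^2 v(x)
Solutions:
 v(x) = 3*x^2/2 + 3*x + (C1*sin(sqrt(3)*x/2) + C2*cos(sqrt(3)*x/2))*exp(x/2)


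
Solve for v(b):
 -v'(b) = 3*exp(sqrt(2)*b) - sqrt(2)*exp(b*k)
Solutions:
 v(b) = C1 - 3*sqrt(2)*exp(sqrt(2)*b)/2 + sqrt(2)*exp(b*k)/k


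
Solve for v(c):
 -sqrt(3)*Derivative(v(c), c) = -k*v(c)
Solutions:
 v(c) = C1*exp(sqrt(3)*c*k/3)


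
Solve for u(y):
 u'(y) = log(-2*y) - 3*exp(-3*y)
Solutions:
 u(y) = C1 + y*log(-y) + y*(-1 + log(2)) + exp(-3*y)


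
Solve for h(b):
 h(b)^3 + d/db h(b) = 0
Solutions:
 h(b) = -sqrt(2)*sqrt(-1/(C1 - b))/2
 h(b) = sqrt(2)*sqrt(-1/(C1 - b))/2


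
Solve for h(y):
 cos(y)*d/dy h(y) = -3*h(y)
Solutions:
 h(y) = C1*(sin(y) - 1)^(3/2)/(sin(y) + 1)^(3/2)


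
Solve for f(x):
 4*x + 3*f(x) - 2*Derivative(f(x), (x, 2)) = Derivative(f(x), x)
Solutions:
 f(x) = C1*exp(-3*x/2) + C2*exp(x) - 4*x/3 - 4/9


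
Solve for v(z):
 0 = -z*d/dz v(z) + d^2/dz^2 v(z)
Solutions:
 v(z) = C1 + C2*erfi(sqrt(2)*z/2)


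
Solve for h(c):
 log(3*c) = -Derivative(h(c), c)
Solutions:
 h(c) = C1 - c*log(c) - c*log(3) + c


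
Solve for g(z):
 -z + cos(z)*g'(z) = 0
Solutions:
 g(z) = C1 + Integral(z/cos(z), z)


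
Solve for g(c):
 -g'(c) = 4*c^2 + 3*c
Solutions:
 g(c) = C1 - 4*c^3/3 - 3*c^2/2


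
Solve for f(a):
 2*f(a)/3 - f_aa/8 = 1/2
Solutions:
 f(a) = C1*exp(-4*sqrt(3)*a/3) + C2*exp(4*sqrt(3)*a/3) + 3/4


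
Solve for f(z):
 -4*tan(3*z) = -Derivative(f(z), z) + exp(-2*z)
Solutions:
 f(z) = C1 + 2*log(tan(3*z)^2 + 1)/3 - exp(-2*z)/2


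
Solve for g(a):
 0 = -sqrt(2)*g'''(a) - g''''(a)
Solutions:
 g(a) = C1 + C2*a + C3*a^2 + C4*exp(-sqrt(2)*a)


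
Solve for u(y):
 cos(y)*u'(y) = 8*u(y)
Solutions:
 u(y) = C1*(sin(y)^4 + 4*sin(y)^3 + 6*sin(y)^2 + 4*sin(y) + 1)/(sin(y)^4 - 4*sin(y)^3 + 6*sin(y)^2 - 4*sin(y) + 1)


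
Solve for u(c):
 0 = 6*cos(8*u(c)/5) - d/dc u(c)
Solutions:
 -6*c - 5*log(sin(8*u(c)/5) - 1)/16 + 5*log(sin(8*u(c)/5) + 1)/16 = C1


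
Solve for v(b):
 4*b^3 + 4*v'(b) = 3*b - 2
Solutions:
 v(b) = C1 - b^4/4 + 3*b^2/8 - b/2


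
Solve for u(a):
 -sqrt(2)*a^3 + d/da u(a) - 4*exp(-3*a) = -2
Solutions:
 u(a) = C1 + sqrt(2)*a^4/4 - 2*a - 4*exp(-3*a)/3


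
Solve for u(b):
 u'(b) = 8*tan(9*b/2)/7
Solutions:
 u(b) = C1 - 16*log(cos(9*b/2))/63


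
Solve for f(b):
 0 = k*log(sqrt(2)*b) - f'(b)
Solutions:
 f(b) = C1 + b*k*log(b) - b*k + b*k*log(2)/2


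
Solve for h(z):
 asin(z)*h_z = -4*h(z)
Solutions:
 h(z) = C1*exp(-4*Integral(1/asin(z), z))


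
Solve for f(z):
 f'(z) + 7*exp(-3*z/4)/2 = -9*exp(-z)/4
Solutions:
 f(z) = C1 + 9*exp(-z)/4 + 14*exp(-3*z/4)/3


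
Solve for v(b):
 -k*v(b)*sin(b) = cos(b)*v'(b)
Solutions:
 v(b) = C1*exp(k*log(cos(b)))


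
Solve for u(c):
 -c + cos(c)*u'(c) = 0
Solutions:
 u(c) = C1 + Integral(c/cos(c), c)


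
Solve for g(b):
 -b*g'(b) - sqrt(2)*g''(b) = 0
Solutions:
 g(b) = C1 + C2*erf(2^(1/4)*b/2)


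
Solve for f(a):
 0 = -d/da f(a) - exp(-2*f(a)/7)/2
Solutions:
 f(a) = 7*log(-sqrt(C1 - a)) - 7*log(7)/2
 f(a) = 7*log(C1 - a/7)/2


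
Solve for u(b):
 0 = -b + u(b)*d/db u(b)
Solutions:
 u(b) = -sqrt(C1 + b^2)
 u(b) = sqrt(C1 + b^2)


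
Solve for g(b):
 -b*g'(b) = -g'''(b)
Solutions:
 g(b) = C1 + Integral(C2*airyai(b) + C3*airybi(b), b)


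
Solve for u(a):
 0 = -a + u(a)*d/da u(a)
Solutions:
 u(a) = -sqrt(C1 + a^2)
 u(a) = sqrt(C1 + a^2)


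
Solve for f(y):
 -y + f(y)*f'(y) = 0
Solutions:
 f(y) = -sqrt(C1 + y^2)
 f(y) = sqrt(C1 + y^2)


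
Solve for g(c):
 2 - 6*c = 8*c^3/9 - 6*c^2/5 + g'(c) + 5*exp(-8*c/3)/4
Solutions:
 g(c) = C1 - 2*c^4/9 + 2*c^3/5 - 3*c^2 + 2*c + 15*exp(-8*c/3)/32


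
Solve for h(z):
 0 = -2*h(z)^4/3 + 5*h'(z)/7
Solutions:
 h(z) = 5^(1/3)*(-1/(C1 + 14*z))^(1/3)
 h(z) = 5^(1/3)*(-1/(C1 + 14*z))^(1/3)*(-1 - sqrt(3)*I)/2
 h(z) = 5^(1/3)*(-1/(C1 + 14*z))^(1/3)*(-1 + sqrt(3)*I)/2


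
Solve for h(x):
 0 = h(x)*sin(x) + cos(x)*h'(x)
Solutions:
 h(x) = C1*cos(x)


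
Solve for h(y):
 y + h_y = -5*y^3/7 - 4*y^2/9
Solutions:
 h(y) = C1 - 5*y^4/28 - 4*y^3/27 - y^2/2


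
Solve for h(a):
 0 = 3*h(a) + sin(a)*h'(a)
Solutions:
 h(a) = C1*(cos(a) + 1)^(3/2)/(cos(a) - 1)^(3/2)


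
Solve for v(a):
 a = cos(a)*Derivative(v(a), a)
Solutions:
 v(a) = C1 + Integral(a/cos(a), a)


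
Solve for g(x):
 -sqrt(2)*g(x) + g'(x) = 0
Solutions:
 g(x) = C1*exp(sqrt(2)*x)


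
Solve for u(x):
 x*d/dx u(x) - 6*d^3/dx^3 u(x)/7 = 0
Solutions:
 u(x) = C1 + Integral(C2*airyai(6^(2/3)*7^(1/3)*x/6) + C3*airybi(6^(2/3)*7^(1/3)*x/6), x)


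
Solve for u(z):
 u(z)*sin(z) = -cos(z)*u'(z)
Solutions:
 u(z) = C1*cos(z)


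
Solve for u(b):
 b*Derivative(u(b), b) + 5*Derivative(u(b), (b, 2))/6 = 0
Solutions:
 u(b) = C1 + C2*erf(sqrt(15)*b/5)


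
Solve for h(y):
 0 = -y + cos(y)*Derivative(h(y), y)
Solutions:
 h(y) = C1 + Integral(y/cos(y), y)


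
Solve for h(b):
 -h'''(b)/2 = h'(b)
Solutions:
 h(b) = C1 + C2*sin(sqrt(2)*b) + C3*cos(sqrt(2)*b)


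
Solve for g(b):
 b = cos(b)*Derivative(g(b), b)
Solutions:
 g(b) = C1 + Integral(b/cos(b), b)


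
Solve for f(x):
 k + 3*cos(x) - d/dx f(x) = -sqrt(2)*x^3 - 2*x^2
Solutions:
 f(x) = C1 + k*x + sqrt(2)*x^4/4 + 2*x^3/3 + 3*sin(x)


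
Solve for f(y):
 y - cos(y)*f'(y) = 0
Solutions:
 f(y) = C1 + Integral(y/cos(y), y)


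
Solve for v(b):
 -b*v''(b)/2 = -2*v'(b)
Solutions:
 v(b) = C1 + C2*b^5


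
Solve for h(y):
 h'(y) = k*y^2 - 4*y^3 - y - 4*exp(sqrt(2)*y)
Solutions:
 h(y) = C1 + k*y^3/3 - y^4 - y^2/2 - 2*sqrt(2)*exp(sqrt(2)*y)


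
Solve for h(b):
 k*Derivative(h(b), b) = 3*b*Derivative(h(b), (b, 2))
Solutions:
 h(b) = C1 + b^(re(k)/3 + 1)*(C2*sin(log(b)*Abs(im(k))/3) + C3*cos(log(b)*im(k)/3))


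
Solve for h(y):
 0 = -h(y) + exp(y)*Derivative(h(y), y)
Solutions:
 h(y) = C1*exp(-exp(-y))


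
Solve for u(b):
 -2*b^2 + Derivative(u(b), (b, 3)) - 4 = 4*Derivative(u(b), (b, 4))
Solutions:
 u(b) = C1 + C2*b + C3*b^2 + C4*exp(b/4) + b^5/30 + 2*b^4/3 + 34*b^3/3


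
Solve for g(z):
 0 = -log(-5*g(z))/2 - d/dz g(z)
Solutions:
 2*Integral(1/(log(-_y) + log(5)), (_y, g(z))) = C1 - z


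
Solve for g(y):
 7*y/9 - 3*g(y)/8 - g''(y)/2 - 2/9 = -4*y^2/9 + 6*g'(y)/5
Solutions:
 g(y) = C1*exp(y*(-12 + sqrt(69))/10) + C2*exp(-y*(sqrt(69) + 12)/10) + 32*y^2/27 - 248*y/45 + 28112/2025


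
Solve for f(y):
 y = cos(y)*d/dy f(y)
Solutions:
 f(y) = C1 + Integral(y/cos(y), y)


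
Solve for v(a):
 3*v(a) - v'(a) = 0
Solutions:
 v(a) = C1*exp(3*a)


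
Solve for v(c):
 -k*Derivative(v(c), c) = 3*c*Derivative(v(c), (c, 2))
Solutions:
 v(c) = C1 + c^(1 - re(k)/3)*(C2*sin(log(c)*Abs(im(k))/3) + C3*cos(log(c)*im(k)/3))


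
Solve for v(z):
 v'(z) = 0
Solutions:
 v(z) = C1


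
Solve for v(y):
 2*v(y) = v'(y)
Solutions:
 v(y) = C1*exp(2*y)


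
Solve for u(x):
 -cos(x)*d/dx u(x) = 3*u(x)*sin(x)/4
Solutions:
 u(x) = C1*cos(x)^(3/4)


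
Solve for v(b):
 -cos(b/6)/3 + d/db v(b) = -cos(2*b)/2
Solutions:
 v(b) = C1 + 2*sin(b/6) - sin(2*b)/4


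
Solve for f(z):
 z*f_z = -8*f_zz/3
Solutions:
 f(z) = C1 + C2*erf(sqrt(3)*z/4)


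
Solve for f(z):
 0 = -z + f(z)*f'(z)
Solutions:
 f(z) = -sqrt(C1 + z^2)
 f(z) = sqrt(C1 + z^2)


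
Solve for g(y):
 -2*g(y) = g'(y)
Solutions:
 g(y) = C1*exp(-2*y)


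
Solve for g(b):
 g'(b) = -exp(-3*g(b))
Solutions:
 g(b) = log(C1 - 3*b)/3
 g(b) = log((-3^(1/3) - 3^(5/6)*I)*(C1 - b)^(1/3)/2)
 g(b) = log((-3^(1/3) + 3^(5/6)*I)*(C1 - b)^(1/3)/2)


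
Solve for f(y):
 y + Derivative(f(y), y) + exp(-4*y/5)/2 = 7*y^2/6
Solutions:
 f(y) = C1 + 7*y^3/18 - y^2/2 + 5*exp(-4*y/5)/8


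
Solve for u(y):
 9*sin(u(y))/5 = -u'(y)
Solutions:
 9*y/5 + log(cos(u(y)) - 1)/2 - log(cos(u(y)) + 1)/2 = C1


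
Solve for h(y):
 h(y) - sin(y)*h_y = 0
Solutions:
 h(y) = C1*sqrt(cos(y) - 1)/sqrt(cos(y) + 1)


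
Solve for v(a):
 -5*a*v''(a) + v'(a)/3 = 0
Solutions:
 v(a) = C1 + C2*a^(16/15)


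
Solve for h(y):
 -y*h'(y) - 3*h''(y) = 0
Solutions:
 h(y) = C1 + C2*erf(sqrt(6)*y/6)


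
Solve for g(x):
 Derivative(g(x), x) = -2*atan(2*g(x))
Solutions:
 Integral(1/atan(2*_y), (_y, g(x))) = C1 - 2*x


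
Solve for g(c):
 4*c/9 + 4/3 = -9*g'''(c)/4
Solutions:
 g(c) = C1 + C2*c + C3*c^2 - 2*c^4/243 - 8*c^3/81


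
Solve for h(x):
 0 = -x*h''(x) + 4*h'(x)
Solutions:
 h(x) = C1 + C2*x^5


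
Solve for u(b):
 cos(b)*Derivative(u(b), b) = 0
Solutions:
 u(b) = C1


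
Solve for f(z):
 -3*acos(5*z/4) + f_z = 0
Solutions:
 f(z) = C1 + 3*z*acos(5*z/4) - 3*sqrt(16 - 25*z^2)/5


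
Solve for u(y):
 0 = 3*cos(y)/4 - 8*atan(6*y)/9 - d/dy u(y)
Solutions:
 u(y) = C1 - 8*y*atan(6*y)/9 + 2*log(36*y^2 + 1)/27 + 3*sin(y)/4


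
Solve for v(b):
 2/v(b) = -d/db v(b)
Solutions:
 v(b) = -sqrt(C1 - 4*b)
 v(b) = sqrt(C1 - 4*b)
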